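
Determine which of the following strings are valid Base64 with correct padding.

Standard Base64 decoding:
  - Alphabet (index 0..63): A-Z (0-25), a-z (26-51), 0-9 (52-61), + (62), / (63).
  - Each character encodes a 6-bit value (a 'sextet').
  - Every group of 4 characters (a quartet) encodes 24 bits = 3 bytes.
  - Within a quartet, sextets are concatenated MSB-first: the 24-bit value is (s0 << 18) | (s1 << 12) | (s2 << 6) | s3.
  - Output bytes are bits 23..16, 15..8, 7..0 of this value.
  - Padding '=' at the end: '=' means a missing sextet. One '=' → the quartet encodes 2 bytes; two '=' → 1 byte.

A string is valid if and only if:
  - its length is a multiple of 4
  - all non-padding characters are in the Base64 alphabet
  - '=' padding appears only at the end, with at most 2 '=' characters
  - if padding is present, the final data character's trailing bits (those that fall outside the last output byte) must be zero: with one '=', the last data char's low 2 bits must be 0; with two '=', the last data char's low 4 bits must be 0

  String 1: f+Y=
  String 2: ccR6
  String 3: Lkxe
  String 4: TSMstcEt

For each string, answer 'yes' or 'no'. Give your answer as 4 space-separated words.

Answer: yes yes yes yes

Derivation:
String 1: 'f+Y=' → valid
String 2: 'ccR6' → valid
String 3: 'Lkxe' → valid
String 4: 'TSMstcEt' → valid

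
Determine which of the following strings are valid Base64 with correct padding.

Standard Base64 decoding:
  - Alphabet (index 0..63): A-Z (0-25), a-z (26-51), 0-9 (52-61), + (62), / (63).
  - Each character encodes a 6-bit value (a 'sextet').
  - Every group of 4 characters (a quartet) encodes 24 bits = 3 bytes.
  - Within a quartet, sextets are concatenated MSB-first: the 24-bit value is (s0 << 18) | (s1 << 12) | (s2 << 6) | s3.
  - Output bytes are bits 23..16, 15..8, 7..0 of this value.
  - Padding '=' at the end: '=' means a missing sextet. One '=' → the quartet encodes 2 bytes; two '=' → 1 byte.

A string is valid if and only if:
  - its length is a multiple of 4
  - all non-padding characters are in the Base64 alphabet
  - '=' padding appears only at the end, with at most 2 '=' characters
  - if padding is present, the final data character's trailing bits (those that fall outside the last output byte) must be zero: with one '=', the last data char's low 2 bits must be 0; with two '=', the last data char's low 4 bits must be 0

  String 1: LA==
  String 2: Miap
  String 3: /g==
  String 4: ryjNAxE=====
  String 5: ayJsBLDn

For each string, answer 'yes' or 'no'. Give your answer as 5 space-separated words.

String 1: 'LA==' → valid
String 2: 'Miap' → valid
String 3: '/g==' → valid
String 4: 'ryjNAxE=====' → invalid (5 pad chars (max 2))
String 5: 'ayJsBLDn' → valid

Answer: yes yes yes no yes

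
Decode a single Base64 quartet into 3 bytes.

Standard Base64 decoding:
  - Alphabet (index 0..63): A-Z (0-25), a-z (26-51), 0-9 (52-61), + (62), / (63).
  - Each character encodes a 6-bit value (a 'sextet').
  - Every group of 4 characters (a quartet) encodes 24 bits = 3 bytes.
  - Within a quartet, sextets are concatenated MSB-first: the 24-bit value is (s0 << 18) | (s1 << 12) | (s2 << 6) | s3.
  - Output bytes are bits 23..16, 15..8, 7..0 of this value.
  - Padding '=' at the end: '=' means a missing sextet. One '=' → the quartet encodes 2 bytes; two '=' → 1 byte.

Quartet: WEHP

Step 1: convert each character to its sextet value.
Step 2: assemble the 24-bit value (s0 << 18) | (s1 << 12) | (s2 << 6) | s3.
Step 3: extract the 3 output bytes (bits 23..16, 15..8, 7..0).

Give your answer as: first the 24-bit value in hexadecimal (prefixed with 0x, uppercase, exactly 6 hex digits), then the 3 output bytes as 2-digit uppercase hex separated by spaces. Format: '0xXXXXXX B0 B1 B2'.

Answer: 0x5841CF 58 41 CF

Derivation:
Sextets: W=22, E=4, H=7, P=15
24-bit: (22<<18) | (4<<12) | (7<<6) | 15
      = 0x580000 | 0x004000 | 0x0001C0 | 0x00000F
      = 0x5841CF
Bytes: (v>>16)&0xFF=58, (v>>8)&0xFF=41, v&0xFF=CF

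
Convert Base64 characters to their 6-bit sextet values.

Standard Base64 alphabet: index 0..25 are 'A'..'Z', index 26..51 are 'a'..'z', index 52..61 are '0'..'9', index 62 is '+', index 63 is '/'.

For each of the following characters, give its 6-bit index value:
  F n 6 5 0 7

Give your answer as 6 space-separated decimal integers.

Answer: 5 39 58 57 52 59

Derivation:
'F': A..Z range, ord('F') − ord('A') = 5
'n': a..z range, 26 + ord('n') − ord('a') = 39
'6': 0..9 range, 52 + ord('6') − ord('0') = 58
'5': 0..9 range, 52 + ord('5') − ord('0') = 57
'0': 0..9 range, 52 + ord('0') − ord('0') = 52
'7': 0..9 range, 52 + ord('7') − ord('0') = 59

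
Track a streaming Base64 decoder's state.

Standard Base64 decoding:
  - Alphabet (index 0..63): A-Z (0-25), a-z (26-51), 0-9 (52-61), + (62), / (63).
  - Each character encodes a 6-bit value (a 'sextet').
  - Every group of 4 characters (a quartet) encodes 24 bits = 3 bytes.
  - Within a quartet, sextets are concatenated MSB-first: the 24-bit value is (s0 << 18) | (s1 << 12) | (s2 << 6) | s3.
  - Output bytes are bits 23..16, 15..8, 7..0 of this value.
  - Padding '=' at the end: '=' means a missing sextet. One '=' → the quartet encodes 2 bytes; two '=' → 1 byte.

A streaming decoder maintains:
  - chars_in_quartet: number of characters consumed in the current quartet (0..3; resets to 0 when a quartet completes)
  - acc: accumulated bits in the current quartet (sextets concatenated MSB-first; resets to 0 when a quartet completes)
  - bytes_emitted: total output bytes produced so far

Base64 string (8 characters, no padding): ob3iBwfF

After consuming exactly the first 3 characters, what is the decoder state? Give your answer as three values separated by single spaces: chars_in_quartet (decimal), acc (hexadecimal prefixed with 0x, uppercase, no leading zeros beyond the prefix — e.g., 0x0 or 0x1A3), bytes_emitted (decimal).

After char 0 ('o'=40): chars_in_quartet=1 acc=0x28 bytes_emitted=0
After char 1 ('b'=27): chars_in_quartet=2 acc=0xA1B bytes_emitted=0
After char 2 ('3'=55): chars_in_quartet=3 acc=0x286F7 bytes_emitted=0

Answer: 3 0x286F7 0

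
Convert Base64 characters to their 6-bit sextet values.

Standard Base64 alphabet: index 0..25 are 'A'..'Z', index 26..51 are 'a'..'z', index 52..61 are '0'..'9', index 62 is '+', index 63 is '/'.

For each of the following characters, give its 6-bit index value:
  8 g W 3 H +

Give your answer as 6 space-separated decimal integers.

'8': 0..9 range, 52 + ord('8') − ord('0') = 60
'g': a..z range, 26 + ord('g') − ord('a') = 32
'W': A..Z range, ord('W') − ord('A') = 22
'3': 0..9 range, 52 + ord('3') − ord('0') = 55
'H': A..Z range, ord('H') − ord('A') = 7
'+': index 62

Answer: 60 32 22 55 7 62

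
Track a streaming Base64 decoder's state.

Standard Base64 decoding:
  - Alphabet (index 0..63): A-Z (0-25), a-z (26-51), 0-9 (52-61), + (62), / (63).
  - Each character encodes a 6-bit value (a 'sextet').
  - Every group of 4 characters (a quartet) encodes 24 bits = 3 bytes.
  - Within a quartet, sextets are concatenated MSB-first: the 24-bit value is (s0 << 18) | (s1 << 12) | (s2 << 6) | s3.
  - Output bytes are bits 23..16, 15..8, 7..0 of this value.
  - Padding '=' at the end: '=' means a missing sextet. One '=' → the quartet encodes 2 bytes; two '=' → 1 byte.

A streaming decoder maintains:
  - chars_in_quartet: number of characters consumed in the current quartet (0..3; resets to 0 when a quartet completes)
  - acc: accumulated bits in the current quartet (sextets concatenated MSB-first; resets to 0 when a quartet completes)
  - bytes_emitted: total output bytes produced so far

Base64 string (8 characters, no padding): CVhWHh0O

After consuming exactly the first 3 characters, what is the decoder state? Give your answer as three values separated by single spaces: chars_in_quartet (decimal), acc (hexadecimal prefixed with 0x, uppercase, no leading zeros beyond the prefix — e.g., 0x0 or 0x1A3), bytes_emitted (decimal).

After char 0 ('C'=2): chars_in_quartet=1 acc=0x2 bytes_emitted=0
After char 1 ('V'=21): chars_in_quartet=2 acc=0x95 bytes_emitted=0
After char 2 ('h'=33): chars_in_quartet=3 acc=0x2561 bytes_emitted=0

Answer: 3 0x2561 0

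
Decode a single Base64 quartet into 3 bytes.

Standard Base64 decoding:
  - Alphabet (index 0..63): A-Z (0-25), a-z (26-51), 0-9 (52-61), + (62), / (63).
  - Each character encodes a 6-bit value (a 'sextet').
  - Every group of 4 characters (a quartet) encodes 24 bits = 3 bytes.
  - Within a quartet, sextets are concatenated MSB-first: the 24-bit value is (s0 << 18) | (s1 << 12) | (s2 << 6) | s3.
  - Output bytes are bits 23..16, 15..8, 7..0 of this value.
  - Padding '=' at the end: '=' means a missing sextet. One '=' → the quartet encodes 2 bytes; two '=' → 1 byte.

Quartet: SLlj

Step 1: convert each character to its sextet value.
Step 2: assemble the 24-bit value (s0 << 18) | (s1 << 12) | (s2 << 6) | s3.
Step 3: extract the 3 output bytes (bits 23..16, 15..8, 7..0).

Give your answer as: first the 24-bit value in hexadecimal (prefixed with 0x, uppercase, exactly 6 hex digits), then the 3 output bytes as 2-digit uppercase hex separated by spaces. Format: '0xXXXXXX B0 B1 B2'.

Answer: 0x48B963 48 B9 63

Derivation:
Sextets: S=18, L=11, l=37, j=35
24-bit: (18<<18) | (11<<12) | (37<<6) | 35
      = 0x480000 | 0x00B000 | 0x000940 | 0x000023
      = 0x48B963
Bytes: (v>>16)&0xFF=48, (v>>8)&0xFF=B9, v&0xFF=63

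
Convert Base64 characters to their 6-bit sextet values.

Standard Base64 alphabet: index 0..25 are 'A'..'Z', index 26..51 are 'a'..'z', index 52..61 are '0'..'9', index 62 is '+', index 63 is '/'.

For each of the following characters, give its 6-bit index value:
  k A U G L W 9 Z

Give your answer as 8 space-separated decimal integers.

Answer: 36 0 20 6 11 22 61 25

Derivation:
'k': a..z range, 26 + ord('k') − ord('a') = 36
'A': A..Z range, ord('A') − ord('A') = 0
'U': A..Z range, ord('U') − ord('A') = 20
'G': A..Z range, ord('G') − ord('A') = 6
'L': A..Z range, ord('L') − ord('A') = 11
'W': A..Z range, ord('W') − ord('A') = 22
'9': 0..9 range, 52 + ord('9') − ord('0') = 61
'Z': A..Z range, ord('Z') − ord('A') = 25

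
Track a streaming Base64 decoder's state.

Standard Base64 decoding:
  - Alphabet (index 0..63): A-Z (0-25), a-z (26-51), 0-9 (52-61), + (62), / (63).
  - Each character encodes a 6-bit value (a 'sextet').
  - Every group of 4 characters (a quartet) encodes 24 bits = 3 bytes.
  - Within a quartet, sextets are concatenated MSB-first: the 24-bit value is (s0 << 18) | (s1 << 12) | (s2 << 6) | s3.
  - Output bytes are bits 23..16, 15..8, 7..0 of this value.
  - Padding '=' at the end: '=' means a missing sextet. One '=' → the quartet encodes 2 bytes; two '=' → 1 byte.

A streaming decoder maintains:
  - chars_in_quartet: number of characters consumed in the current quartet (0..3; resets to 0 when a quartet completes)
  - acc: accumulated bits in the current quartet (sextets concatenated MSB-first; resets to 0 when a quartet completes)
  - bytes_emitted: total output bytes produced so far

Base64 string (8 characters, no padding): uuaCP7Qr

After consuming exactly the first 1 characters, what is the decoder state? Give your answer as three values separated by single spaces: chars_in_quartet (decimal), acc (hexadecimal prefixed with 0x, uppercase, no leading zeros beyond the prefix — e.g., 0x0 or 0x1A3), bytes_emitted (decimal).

After char 0 ('u'=46): chars_in_quartet=1 acc=0x2E bytes_emitted=0

Answer: 1 0x2E 0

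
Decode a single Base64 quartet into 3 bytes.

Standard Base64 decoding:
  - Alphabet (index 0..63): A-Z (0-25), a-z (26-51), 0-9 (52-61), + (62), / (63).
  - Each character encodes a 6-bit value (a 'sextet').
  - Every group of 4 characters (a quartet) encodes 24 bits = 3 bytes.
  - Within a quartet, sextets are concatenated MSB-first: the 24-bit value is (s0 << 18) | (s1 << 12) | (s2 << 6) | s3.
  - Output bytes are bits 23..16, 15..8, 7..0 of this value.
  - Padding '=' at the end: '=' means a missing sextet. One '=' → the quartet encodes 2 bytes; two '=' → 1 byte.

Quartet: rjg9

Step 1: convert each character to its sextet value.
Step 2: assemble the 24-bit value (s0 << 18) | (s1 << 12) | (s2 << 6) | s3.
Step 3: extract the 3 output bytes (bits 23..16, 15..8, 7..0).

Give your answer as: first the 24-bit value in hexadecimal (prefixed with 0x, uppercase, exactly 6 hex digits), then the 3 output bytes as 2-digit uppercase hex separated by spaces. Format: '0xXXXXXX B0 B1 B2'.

Sextets: r=43, j=35, g=32, 9=61
24-bit: (43<<18) | (35<<12) | (32<<6) | 61
      = 0xAC0000 | 0x023000 | 0x000800 | 0x00003D
      = 0xAE383D
Bytes: (v>>16)&0xFF=AE, (v>>8)&0xFF=38, v&0xFF=3D

Answer: 0xAE383D AE 38 3D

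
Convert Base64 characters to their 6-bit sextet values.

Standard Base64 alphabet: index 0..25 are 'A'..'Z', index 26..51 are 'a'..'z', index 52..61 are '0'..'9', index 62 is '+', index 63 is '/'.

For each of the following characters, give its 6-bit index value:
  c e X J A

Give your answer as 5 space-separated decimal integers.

'c': a..z range, 26 + ord('c') − ord('a') = 28
'e': a..z range, 26 + ord('e') − ord('a') = 30
'X': A..Z range, ord('X') − ord('A') = 23
'J': A..Z range, ord('J') − ord('A') = 9
'A': A..Z range, ord('A') − ord('A') = 0

Answer: 28 30 23 9 0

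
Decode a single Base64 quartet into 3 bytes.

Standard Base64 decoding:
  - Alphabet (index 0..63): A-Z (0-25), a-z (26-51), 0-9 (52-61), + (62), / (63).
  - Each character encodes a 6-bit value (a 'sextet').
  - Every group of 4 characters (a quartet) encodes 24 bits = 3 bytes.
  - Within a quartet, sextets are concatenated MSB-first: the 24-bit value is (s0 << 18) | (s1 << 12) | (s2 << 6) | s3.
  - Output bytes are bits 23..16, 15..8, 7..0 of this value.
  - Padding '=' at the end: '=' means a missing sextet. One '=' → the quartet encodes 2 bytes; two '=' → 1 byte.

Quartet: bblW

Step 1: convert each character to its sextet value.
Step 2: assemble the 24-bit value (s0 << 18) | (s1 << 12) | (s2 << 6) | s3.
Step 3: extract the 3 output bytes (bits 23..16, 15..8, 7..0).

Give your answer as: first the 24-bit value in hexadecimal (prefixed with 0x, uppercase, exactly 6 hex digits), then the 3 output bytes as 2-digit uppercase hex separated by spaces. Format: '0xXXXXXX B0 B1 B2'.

Sextets: b=27, b=27, l=37, W=22
24-bit: (27<<18) | (27<<12) | (37<<6) | 22
      = 0x6C0000 | 0x01B000 | 0x000940 | 0x000016
      = 0x6DB956
Bytes: (v>>16)&0xFF=6D, (v>>8)&0xFF=B9, v&0xFF=56

Answer: 0x6DB956 6D B9 56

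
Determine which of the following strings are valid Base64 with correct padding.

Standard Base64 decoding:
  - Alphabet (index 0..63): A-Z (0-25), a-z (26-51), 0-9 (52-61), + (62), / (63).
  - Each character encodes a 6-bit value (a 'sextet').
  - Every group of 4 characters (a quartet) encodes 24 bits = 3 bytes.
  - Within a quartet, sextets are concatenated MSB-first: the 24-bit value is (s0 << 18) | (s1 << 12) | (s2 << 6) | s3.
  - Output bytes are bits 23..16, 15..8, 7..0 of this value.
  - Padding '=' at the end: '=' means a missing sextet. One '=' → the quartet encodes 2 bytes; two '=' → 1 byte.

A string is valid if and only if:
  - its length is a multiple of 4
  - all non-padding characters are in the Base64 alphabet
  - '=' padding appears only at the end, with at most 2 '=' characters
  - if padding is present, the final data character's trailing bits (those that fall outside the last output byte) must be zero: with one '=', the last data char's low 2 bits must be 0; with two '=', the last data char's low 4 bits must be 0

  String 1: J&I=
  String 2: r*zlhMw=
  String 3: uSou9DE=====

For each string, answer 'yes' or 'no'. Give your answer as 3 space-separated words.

Answer: no no no

Derivation:
String 1: 'J&I=' → invalid (bad char(s): ['&'])
String 2: 'r*zlhMw=' → invalid (bad char(s): ['*'])
String 3: 'uSou9DE=====' → invalid (5 pad chars (max 2))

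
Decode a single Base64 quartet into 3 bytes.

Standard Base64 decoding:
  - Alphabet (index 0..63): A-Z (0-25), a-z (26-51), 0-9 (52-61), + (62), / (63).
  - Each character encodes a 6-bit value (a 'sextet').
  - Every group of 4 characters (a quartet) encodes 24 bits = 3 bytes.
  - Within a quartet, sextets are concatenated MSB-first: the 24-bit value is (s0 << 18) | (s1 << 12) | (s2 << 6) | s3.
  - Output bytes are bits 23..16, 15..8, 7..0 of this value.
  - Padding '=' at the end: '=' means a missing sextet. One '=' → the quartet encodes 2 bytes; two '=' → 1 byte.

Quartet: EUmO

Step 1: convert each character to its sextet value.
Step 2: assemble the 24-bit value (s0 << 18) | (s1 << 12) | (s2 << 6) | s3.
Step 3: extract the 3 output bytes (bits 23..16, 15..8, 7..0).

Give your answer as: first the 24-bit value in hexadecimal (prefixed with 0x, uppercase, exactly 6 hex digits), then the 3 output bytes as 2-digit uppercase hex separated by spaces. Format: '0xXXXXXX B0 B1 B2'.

Answer: 0x11498E 11 49 8E

Derivation:
Sextets: E=4, U=20, m=38, O=14
24-bit: (4<<18) | (20<<12) | (38<<6) | 14
      = 0x100000 | 0x014000 | 0x000980 | 0x00000E
      = 0x11498E
Bytes: (v>>16)&0xFF=11, (v>>8)&0xFF=49, v&0xFF=8E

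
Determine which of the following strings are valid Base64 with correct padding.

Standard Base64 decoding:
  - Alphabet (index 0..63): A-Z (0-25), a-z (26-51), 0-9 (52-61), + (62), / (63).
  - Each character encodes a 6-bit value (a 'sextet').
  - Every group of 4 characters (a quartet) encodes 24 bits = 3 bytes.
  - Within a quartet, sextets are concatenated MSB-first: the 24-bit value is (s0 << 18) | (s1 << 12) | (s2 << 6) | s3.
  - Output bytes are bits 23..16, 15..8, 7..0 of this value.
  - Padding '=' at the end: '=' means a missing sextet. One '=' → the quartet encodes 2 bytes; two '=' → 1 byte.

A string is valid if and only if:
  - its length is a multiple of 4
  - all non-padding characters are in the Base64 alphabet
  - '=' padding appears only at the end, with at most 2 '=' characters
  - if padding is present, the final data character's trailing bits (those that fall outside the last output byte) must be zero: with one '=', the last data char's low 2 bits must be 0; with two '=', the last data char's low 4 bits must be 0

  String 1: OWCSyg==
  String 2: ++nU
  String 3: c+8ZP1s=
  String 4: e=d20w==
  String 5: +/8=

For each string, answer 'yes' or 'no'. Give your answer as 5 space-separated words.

Answer: yes yes yes no yes

Derivation:
String 1: 'OWCSyg==' → valid
String 2: '++nU' → valid
String 3: 'c+8ZP1s=' → valid
String 4: 'e=d20w==' → invalid (bad char(s): ['=']; '=' in middle)
String 5: '+/8=' → valid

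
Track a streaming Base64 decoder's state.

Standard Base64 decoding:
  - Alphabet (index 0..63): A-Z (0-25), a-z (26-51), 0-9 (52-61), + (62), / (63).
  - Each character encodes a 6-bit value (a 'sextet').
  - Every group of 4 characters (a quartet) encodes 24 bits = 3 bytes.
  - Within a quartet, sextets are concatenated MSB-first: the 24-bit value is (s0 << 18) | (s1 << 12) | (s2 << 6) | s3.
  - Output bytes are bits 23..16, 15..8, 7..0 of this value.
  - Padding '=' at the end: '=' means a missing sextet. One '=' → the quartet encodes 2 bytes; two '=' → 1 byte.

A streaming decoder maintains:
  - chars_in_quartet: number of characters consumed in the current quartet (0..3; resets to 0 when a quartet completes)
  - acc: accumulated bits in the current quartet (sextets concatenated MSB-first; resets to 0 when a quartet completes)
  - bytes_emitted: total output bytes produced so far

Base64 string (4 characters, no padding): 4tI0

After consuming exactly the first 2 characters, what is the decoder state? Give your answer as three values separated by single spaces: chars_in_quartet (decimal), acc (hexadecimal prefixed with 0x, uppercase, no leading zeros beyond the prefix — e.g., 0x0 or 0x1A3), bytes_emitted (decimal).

Answer: 2 0xE2D 0

Derivation:
After char 0 ('4'=56): chars_in_quartet=1 acc=0x38 bytes_emitted=0
After char 1 ('t'=45): chars_in_quartet=2 acc=0xE2D bytes_emitted=0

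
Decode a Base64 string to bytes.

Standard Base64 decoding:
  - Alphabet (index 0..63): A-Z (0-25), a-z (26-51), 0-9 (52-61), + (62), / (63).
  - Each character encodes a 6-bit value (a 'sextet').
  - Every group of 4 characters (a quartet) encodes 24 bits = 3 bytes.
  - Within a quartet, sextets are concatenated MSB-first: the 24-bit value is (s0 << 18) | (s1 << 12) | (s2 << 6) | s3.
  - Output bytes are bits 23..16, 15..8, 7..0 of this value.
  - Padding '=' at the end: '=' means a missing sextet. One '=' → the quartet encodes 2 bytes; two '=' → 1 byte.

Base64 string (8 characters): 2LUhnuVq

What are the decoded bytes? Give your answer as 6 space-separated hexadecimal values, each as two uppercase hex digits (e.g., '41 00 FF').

After char 0 ('2'=54): chars_in_quartet=1 acc=0x36 bytes_emitted=0
After char 1 ('L'=11): chars_in_quartet=2 acc=0xD8B bytes_emitted=0
After char 2 ('U'=20): chars_in_quartet=3 acc=0x362D4 bytes_emitted=0
After char 3 ('h'=33): chars_in_quartet=4 acc=0xD8B521 -> emit D8 B5 21, reset; bytes_emitted=3
After char 4 ('n'=39): chars_in_quartet=1 acc=0x27 bytes_emitted=3
After char 5 ('u'=46): chars_in_quartet=2 acc=0x9EE bytes_emitted=3
After char 6 ('V'=21): chars_in_quartet=3 acc=0x27B95 bytes_emitted=3
After char 7 ('q'=42): chars_in_quartet=4 acc=0x9EE56A -> emit 9E E5 6A, reset; bytes_emitted=6

Answer: D8 B5 21 9E E5 6A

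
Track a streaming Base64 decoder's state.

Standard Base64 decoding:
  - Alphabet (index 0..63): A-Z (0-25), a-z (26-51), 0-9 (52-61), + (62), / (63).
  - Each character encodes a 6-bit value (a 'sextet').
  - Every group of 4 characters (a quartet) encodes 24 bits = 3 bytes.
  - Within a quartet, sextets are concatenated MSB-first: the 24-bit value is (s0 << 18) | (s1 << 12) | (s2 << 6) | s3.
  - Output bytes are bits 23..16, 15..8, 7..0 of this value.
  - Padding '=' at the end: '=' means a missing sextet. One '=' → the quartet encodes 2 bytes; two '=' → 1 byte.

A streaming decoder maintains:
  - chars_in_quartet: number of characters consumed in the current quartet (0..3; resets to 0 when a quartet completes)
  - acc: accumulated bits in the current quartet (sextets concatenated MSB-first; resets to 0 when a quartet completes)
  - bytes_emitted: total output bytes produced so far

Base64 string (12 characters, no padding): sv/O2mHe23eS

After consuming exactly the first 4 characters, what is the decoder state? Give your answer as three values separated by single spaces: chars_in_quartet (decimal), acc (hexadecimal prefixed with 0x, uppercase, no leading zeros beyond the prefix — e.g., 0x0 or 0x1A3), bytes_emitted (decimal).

After char 0 ('s'=44): chars_in_quartet=1 acc=0x2C bytes_emitted=0
After char 1 ('v'=47): chars_in_quartet=2 acc=0xB2F bytes_emitted=0
After char 2 ('/'=63): chars_in_quartet=3 acc=0x2CBFF bytes_emitted=0
After char 3 ('O'=14): chars_in_quartet=4 acc=0xB2FFCE -> emit B2 FF CE, reset; bytes_emitted=3

Answer: 0 0x0 3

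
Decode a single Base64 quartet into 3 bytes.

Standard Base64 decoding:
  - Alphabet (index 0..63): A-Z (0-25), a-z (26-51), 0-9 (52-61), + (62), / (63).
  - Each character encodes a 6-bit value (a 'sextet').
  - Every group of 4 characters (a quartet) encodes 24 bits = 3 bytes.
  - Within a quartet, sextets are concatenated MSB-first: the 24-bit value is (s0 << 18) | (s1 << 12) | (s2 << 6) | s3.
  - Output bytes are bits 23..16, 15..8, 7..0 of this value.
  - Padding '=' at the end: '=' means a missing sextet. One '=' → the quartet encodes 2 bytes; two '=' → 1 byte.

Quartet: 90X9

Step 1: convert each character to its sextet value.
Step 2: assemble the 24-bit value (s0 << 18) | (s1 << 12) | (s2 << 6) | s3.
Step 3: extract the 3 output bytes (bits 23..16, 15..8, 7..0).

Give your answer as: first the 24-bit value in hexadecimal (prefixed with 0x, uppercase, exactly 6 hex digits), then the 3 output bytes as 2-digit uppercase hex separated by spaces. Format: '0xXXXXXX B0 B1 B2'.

Sextets: 9=61, 0=52, X=23, 9=61
24-bit: (61<<18) | (52<<12) | (23<<6) | 61
      = 0xF40000 | 0x034000 | 0x0005C0 | 0x00003D
      = 0xF745FD
Bytes: (v>>16)&0xFF=F7, (v>>8)&0xFF=45, v&0xFF=FD

Answer: 0xF745FD F7 45 FD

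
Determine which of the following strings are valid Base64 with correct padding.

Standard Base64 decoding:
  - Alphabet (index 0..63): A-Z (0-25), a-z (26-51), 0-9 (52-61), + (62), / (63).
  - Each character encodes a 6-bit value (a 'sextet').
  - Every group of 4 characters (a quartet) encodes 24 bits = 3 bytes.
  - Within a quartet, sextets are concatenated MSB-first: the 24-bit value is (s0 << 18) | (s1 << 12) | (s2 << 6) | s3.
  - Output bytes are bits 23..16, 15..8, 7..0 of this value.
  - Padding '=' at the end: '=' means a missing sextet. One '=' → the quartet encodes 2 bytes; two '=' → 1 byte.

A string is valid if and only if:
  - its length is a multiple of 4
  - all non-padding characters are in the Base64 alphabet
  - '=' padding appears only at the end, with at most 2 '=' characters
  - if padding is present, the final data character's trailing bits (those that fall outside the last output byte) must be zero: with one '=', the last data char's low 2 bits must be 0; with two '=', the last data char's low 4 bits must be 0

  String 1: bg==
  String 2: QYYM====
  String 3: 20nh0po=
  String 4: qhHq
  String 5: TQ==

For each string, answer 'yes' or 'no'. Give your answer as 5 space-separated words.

String 1: 'bg==' → valid
String 2: 'QYYM====' → invalid (4 pad chars (max 2))
String 3: '20nh0po=' → valid
String 4: 'qhHq' → valid
String 5: 'TQ==' → valid

Answer: yes no yes yes yes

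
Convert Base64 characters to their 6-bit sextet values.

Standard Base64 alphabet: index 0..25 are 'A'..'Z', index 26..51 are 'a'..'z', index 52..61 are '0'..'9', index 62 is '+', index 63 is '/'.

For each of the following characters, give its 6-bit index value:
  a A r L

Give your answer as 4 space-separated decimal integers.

Answer: 26 0 43 11

Derivation:
'a': a..z range, 26 + ord('a') − ord('a') = 26
'A': A..Z range, ord('A') − ord('A') = 0
'r': a..z range, 26 + ord('r') − ord('a') = 43
'L': A..Z range, ord('L') − ord('A') = 11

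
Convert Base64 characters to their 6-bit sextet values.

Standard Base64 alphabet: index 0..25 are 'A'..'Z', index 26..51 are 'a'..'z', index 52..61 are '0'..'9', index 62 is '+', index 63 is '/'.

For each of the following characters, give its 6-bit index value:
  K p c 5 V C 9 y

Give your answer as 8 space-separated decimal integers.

'K': A..Z range, ord('K') − ord('A') = 10
'p': a..z range, 26 + ord('p') − ord('a') = 41
'c': a..z range, 26 + ord('c') − ord('a') = 28
'5': 0..9 range, 52 + ord('5') − ord('0') = 57
'V': A..Z range, ord('V') − ord('A') = 21
'C': A..Z range, ord('C') − ord('A') = 2
'9': 0..9 range, 52 + ord('9') − ord('0') = 61
'y': a..z range, 26 + ord('y') − ord('a') = 50

Answer: 10 41 28 57 21 2 61 50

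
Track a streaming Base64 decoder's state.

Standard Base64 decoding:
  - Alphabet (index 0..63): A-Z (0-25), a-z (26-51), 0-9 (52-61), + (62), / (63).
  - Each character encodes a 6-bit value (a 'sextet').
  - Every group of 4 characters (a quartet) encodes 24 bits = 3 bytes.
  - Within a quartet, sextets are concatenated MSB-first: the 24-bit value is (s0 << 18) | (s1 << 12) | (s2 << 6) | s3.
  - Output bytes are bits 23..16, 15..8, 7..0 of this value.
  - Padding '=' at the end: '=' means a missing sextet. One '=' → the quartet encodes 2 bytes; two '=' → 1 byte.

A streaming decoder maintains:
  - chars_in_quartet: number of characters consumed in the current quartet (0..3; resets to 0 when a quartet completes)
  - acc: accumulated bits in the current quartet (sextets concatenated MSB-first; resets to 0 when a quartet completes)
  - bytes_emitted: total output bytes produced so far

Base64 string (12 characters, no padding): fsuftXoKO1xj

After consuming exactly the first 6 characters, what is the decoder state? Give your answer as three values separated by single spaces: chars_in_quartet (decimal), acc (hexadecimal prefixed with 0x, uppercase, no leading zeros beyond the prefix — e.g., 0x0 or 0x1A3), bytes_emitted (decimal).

Answer: 2 0xB57 3

Derivation:
After char 0 ('f'=31): chars_in_quartet=1 acc=0x1F bytes_emitted=0
After char 1 ('s'=44): chars_in_quartet=2 acc=0x7EC bytes_emitted=0
After char 2 ('u'=46): chars_in_quartet=3 acc=0x1FB2E bytes_emitted=0
After char 3 ('f'=31): chars_in_quartet=4 acc=0x7ECB9F -> emit 7E CB 9F, reset; bytes_emitted=3
After char 4 ('t'=45): chars_in_quartet=1 acc=0x2D bytes_emitted=3
After char 5 ('X'=23): chars_in_quartet=2 acc=0xB57 bytes_emitted=3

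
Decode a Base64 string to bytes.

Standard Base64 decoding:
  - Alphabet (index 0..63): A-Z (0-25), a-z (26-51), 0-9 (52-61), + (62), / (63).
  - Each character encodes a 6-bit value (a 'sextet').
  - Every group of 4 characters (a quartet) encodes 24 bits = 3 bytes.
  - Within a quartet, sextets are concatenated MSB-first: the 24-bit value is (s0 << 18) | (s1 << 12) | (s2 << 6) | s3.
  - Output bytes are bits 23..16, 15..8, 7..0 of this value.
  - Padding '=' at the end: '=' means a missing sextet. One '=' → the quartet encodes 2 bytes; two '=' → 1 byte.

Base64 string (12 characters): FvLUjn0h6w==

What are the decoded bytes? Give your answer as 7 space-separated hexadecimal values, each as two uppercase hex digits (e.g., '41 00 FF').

Answer: 16 F2 D4 8E 7D 21 EB

Derivation:
After char 0 ('F'=5): chars_in_quartet=1 acc=0x5 bytes_emitted=0
After char 1 ('v'=47): chars_in_quartet=2 acc=0x16F bytes_emitted=0
After char 2 ('L'=11): chars_in_quartet=3 acc=0x5BCB bytes_emitted=0
After char 3 ('U'=20): chars_in_quartet=4 acc=0x16F2D4 -> emit 16 F2 D4, reset; bytes_emitted=3
After char 4 ('j'=35): chars_in_quartet=1 acc=0x23 bytes_emitted=3
After char 5 ('n'=39): chars_in_quartet=2 acc=0x8E7 bytes_emitted=3
After char 6 ('0'=52): chars_in_quartet=3 acc=0x239F4 bytes_emitted=3
After char 7 ('h'=33): chars_in_quartet=4 acc=0x8E7D21 -> emit 8E 7D 21, reset; bytes_emitted=6
After char 8 ('6'=58): chars_in_quartet=1 acc=0x3A bytes_emitted=6
After char 9 ('w'=48): chars_in_quartet=2 acc=0xEB0 bytes_emitted=6
Padding '==': partial quartet acc=0xEB0 -> emit EB; bytes_emitted=7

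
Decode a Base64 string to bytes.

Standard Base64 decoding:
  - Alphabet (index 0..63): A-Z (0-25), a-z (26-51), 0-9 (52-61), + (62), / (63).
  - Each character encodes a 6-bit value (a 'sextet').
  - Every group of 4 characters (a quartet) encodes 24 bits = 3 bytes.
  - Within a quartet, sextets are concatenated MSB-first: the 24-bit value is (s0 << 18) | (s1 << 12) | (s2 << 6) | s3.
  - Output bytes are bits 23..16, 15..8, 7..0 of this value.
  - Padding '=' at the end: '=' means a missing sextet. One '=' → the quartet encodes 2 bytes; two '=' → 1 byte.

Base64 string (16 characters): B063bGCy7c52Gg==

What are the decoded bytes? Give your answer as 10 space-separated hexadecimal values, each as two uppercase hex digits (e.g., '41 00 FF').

After char 0 ('B'=1): chars_in_quartet=1 acc=0x1 bytes_emitted=0
After char 1 ('0'=52): chars_in_quartet=2 acc=0x74 bytes_emitted=0
After char 2 ('6'=58): chars_in_quartet=3 acc=0x1D3A bytes_emitted=0
After char 3 ('3'=55): chars_in_quartet=4 acc=0x74EB7 -> emit 07 4E B7, reset; bytes_emitted=3
After char 4 ('b'=27): chars_in_quartet=1 acc=0x1B bytes_emitted=3
After char 5 ('G'=6): chars_in_quartet=2 acc=0x6C6 bytes_emitted=3
After char 6 ('C'=2): chars_in_quartet=3 acc=0x1B182 bytes_emitted=3
After char 7 ('y'=50): chars_in_quartet=4 acc=0x6C60B2 -> emit 6C 60 B2, reset; bytes_emitted=6
After char 8 ('7'=59): chars_in_quartet=1 acc=0x3B bytes_emitted=6
After char 9 ('c'=28): chars_in_quartet=2 acc=0xEDC bytes_emitted=6
After char 10 ('5'=57): chars_in_quartet=3 acc=0x3B739 bytes_emitted=6
After char 11 ('2'=54): chars_in_quartet=4 acc=0xEDCE76 -> emit ED CE 76, reset; bytes_emitted=9
After char 12 ('G'=6): chars_in_quartet=1 acc=0x6 bytes_emitted=9
After char 13 ('g'=32): chars_in_quartet=2 acc=0x1A0 bytes_emitted=9
Padding '==': partial quartet acc=0x1A0 -> emit 1A; bytes_emitted=10

Answer: 07 4E B7 6C 60 B2 ED CE 76 1A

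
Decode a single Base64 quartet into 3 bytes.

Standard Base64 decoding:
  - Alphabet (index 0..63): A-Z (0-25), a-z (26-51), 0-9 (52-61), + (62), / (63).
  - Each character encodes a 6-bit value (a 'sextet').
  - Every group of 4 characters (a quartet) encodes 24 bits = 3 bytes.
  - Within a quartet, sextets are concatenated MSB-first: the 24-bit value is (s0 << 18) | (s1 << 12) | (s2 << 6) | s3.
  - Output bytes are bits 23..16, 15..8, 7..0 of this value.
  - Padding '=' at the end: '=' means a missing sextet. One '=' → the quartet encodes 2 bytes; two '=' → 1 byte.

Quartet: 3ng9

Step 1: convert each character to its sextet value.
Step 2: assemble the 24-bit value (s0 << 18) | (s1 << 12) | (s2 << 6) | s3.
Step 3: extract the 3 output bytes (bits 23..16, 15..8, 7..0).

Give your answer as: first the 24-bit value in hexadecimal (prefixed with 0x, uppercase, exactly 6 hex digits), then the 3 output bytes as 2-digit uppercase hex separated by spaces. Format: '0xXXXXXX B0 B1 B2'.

Sextets: 3=55, n=39, g=32, 9=61
24-bit: (55<<18) | (39<<12) | (32<<6) | 61
      = 0xDC0000 | 0x027000 | 0x000800 | 0x00003D
      = 0xDE783D
Bytes: (v>>16)&0xFF=DE, (v>>8)&0xFF=78, v&0xFF=3D

Answer: 0xDE783D DE 78 3D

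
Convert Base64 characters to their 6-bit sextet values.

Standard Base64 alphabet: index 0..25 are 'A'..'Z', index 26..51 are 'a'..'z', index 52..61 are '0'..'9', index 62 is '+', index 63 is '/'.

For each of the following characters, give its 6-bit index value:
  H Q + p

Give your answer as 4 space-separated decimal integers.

Answer: 7 16 62 41

Derivation:
'H': A..Z range, ord('H') − ord('A') = 7
'Q': A..Z range, ord('Q') − ord('A') = 16
'+': index 62
'p': a..z range, 26 + ord('p') − ord('a') = 41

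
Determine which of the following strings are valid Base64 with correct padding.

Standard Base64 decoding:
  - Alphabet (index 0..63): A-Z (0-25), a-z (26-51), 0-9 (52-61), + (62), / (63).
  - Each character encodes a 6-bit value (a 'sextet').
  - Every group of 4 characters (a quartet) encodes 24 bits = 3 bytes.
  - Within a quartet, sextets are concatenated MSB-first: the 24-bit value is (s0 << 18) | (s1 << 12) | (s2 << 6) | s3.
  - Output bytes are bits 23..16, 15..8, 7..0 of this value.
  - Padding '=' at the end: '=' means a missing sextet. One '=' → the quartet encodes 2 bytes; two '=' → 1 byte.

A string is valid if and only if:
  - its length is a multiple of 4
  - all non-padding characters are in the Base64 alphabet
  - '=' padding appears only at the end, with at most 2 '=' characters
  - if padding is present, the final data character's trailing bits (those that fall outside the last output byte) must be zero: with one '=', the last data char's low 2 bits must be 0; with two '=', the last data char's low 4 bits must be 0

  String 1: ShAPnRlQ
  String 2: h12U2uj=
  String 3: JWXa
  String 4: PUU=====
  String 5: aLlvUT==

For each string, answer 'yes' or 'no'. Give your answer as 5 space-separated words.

String 1: 'ShAPnRlQ' → valid
String 2: 'h12U2uj=' → invalid (bad trailing bits)
String 3: 'JWXa' → valid
String 4: 'PUU=====' → invalid (5 pad chars (max 2))
String 5: 'aLlvUT==' → invalid (bad trailing bits)

Answer: yes no yes no no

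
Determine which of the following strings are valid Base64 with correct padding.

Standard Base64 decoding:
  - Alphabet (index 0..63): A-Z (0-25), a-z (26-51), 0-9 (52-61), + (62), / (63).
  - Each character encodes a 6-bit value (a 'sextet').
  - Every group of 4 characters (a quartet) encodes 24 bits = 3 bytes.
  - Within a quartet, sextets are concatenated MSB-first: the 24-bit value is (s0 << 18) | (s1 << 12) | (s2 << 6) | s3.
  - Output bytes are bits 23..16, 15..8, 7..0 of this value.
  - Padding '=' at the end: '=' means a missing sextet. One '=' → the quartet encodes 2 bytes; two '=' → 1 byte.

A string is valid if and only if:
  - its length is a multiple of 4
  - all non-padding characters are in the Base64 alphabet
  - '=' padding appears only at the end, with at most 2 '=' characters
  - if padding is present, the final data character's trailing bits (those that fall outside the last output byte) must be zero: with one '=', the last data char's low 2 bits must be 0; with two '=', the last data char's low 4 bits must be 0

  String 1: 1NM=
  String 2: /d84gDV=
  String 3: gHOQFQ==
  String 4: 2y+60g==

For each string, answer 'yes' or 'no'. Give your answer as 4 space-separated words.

String 1: '1NM=' → valid
String 2: '/d84gDV=' → invalid (bad trailing bits)
String 3: 'gHOQFQ==' → valid
String 4: '2y+60g==' → valid

Answer: yes no yes yes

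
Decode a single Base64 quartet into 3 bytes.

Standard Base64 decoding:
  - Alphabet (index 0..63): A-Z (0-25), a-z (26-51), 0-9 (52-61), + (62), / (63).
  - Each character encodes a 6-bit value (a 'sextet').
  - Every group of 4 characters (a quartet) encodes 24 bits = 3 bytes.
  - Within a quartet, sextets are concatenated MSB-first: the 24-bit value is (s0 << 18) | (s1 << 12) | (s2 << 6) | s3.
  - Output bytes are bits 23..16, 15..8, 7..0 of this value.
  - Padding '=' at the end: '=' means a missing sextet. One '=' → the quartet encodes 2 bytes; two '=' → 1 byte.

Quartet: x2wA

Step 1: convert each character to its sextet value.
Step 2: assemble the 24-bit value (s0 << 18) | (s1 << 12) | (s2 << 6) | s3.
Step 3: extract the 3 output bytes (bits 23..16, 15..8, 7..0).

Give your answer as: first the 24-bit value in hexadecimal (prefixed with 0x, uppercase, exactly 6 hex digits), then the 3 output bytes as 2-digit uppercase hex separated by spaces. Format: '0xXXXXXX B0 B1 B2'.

Sextets: x=49, 2=54, w=48, A=0
24-bit: (49<<18) | (54<<12) | (48<<6) | 0
      = 0xC40000 | 0x036000 | 0x000C00 | 0x000000
      = 0xC76C00
Bytes: (v>>16)&0xFF=C7, (v>>8)&0xFF=6C, v&0xFF=00

Answer: 0xC76C00 C7 6C 00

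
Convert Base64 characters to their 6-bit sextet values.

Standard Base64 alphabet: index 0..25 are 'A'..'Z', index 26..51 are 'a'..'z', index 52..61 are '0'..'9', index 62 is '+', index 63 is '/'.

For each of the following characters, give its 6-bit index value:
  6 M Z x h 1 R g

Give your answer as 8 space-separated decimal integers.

'6': 0..9 range, 52 + ord('6') − ord('0') = 58
'M': A..Z range, ord('M') − ord('A') = 12
'Z': A..Z range, ord('Z') − ord('A') = 25
'x': a..z range, 26 + ord('x') − ord('a') = 49
'h': a..z range, 26 + ord('h') − ord('a') = 33
'1': 0..9 range, 52 + ord('1') − ord('0') = 53
'R': A..Z range, ord('R') − ord('A') = 17
'g': a..z range, 26 + ord('g') − ord('a') = 32

Answer: 58 12 25 49 33 53 17 32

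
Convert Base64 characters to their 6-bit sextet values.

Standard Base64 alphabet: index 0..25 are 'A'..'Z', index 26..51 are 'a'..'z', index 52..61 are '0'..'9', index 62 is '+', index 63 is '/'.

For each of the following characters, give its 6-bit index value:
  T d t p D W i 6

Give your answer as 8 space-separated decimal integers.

Answer: 19 29 45 41 3 22 34 58

Derivation:
'T': A..Z range, ord('T') − ord('A') = 19
'd': a..z range, 26 + ord('d') − ord('a') = 29
't': a..z range, 26 + ord('t') − ord('a') = 45
'p': a..z range, 26 + ord('p') − ord('a') = 41
'D': A..Z range, ord('D') − ord('A') = 3
'W': A..Z range, ord('W') − ord('A') = 22
'i': a..z range, 26 + ord('i') − ord('a') = 34
'6': 0..9 range, 52 + ord('6') − ord('0') = 58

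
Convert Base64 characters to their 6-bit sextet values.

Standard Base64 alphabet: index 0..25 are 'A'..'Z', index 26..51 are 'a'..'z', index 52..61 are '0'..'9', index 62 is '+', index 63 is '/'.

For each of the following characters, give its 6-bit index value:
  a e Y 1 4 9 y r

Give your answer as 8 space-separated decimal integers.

'a': a..z range, 26 + ord('a') − ord('a') = 26
'e': a..z range, 26 + ord('e') − ord('a') = 30
'Y': A..Z range, ord('Y') − ord('A') = 24
'1': 0..9 range, 52 + ord('1') − ord('0') = 53
'4': 0..9 range, 52 + ord('4') − ord('0') = 56
'9': 0..9 range, 52 + ord('9') − ord('0') = 61
'y': a..z range, 26 + ord('y') − ord('a') = 50
'r': a..z range, 26 + ord('r') − ord('a') = 43

Answer: 26 30 24 53 56 61 50 43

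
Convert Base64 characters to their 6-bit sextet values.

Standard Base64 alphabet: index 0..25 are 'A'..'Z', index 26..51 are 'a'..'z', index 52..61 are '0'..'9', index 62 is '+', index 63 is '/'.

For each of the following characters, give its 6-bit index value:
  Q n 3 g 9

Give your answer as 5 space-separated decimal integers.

Answer: 16 39 55 32 61

Derivation:
'Q': A..Z range, ord('Q') − ord('A') = 16
'n': a..z range, 26 + ord('n') − ord('a') = 39
'3': 0..9 range, 52 + ord('3') − ord('0') = 55
'g': a..z range, 26 + ord('g') − ord('a') = 32
'9': 0..9 range, 52 + ord('9') − ord('0') = 61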